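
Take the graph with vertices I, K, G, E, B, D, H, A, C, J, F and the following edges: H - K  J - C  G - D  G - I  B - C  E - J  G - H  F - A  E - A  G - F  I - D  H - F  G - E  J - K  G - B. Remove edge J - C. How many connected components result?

J and C are still connected via J-E-G-B-C, so the component count stays at 1.

1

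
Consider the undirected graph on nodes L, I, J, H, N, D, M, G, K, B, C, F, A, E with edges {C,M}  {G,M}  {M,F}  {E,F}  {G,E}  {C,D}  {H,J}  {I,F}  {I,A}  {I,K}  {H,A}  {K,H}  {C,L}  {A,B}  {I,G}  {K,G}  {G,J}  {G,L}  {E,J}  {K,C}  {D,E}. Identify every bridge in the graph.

The edges on the cycle K-G-L-C-K are not bridges since each lies on that cycle.
But removing A—B disconnects A from B — this is a bridge.

A-B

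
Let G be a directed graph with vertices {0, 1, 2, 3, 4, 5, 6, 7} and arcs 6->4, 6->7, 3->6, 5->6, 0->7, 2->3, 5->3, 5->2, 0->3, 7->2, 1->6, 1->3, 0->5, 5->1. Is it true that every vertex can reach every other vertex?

There is no directed path from 5 to 0, so the graph is not strongly connected.

No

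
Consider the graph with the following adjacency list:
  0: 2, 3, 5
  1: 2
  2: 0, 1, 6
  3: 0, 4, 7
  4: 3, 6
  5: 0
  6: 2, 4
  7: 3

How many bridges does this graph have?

3

The edges on the cycle 6-4-3-0-2-6 are not bridges since each lies on that cycle.
But removing 2-1 disconnects 2 from 1; removing 0-5 disconnects 0 from 5; removing 3-7 disconnects 3 from 7 — these are bridges.
That makes 3 bridges.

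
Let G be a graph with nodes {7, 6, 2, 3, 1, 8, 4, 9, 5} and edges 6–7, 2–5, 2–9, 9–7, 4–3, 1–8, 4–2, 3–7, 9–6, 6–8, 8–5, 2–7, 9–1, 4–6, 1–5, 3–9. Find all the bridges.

The edges on the cycle 4-3-9-1-8-6-4 are not bridges since each lies on that cycle.
Every edge lies on some cycle, so there are no bridges.

none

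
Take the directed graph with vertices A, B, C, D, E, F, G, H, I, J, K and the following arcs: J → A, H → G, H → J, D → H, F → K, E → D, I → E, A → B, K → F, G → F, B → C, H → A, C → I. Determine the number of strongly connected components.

{A, B, C, D, E, H, I, J} are all mutually reachable — one SCC of size 8.
{F, K} are all mutually reachable — one SCC of size 2.
{G} is an SCC by itself.
That gives 3 strongly connected components.

3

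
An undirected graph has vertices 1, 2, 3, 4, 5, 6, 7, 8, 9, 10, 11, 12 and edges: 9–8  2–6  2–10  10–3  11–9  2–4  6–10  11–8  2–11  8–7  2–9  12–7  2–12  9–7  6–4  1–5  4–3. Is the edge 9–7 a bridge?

After removing 9–7, the path 9-8-7 still connects them, so the edge is not a bridge.

No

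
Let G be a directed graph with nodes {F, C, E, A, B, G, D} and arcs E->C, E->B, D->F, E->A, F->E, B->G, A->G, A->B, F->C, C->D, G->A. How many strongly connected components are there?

2

{C, D, E, F} are all mutually reachable — one SCC of size 4.
{A, B, G} are all mutually reachable — one SCC of size 3.
That gives 2 strongly connected components.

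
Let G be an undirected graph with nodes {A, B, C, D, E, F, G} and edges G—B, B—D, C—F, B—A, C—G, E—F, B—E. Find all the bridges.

A-B, B-D

The edges on the cycle C-G-B-E-F-C are not bridges since each lies on that cycle.
But removing B—A disconnects B from A; removing B—D disconnects B from D — these are bridges.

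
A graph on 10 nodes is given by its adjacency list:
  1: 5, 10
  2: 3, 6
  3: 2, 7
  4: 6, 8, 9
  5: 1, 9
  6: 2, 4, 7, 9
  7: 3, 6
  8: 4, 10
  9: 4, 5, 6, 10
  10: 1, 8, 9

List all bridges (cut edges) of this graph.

none

The edges on the cycle 9-5-1-10-9 are not bridges since each lies on that cycle.
Every edge lies on some cycle, so there are no bridges.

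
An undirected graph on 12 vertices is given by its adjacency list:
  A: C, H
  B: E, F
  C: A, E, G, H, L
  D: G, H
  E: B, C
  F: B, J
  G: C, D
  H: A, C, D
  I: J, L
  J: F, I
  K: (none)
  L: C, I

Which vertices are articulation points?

C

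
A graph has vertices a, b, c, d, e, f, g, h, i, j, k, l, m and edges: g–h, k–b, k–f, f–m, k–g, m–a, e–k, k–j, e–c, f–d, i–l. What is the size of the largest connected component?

Starting from i we can reach i, l. That is one component of size 2.
Starting from a we can reach a, b, c, d, e, f, g, h, j, k, m. That is one component of size 11.
The largest has 11 vertices.

11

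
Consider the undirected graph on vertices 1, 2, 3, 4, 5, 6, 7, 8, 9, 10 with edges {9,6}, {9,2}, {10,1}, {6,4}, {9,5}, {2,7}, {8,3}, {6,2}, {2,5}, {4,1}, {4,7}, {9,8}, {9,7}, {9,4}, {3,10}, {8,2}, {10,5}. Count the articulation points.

Removing 7, for instance, still leaves 1 component. No single vertex removal increases the component count — the graph has no articulation points.

0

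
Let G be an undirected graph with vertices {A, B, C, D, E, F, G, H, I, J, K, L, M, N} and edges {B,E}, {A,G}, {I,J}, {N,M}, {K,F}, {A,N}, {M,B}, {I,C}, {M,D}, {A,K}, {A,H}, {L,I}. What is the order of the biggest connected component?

Starting from C we can reach C, I, J, L. That is one component of size 4.
Starting from A we can reach A, B, D, E, F, G, H, K, M, N. That is one component of size 10.
The largest has 10 vertices.

10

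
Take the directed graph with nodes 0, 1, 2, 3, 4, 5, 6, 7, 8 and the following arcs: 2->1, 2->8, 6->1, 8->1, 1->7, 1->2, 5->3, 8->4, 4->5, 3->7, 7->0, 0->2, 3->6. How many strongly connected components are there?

{0, 1, 2, 3, 4, 5, 6, 7, 8} are all mutually reachable — one SCC of size 9.
That gives 1 strongly connected component.

1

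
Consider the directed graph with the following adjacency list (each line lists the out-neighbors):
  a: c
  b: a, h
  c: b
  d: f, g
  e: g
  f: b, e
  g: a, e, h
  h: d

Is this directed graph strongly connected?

From e we can reach every vertex (a, b, c, d, e, f, g, h), and every vertex can reach e (a, b, c, d, e, f, g, h). So the whole graph is one strongly connected component.

Yes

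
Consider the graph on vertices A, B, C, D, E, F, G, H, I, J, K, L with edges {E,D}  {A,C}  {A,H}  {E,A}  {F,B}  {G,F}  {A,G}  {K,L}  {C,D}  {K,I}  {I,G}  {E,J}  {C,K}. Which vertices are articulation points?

Removing A increases the component count from 1 to 2, so A is a cut vertex.
Removing E increases the component count from 1 to 2, so E is a cut vertex.
Removing F increases the component count from 1 to 2, so F is a cut vertex.
Likewise G, K are cut vertices.
By contrast removing B leaves 1 component; it is not a cut vertex. No other vertex is a cut vertex either.

A, E, F, G, K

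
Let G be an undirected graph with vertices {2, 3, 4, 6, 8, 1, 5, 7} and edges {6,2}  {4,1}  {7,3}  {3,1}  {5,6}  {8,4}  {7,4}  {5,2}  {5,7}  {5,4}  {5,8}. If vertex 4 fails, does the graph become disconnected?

Deleting 4 leaves 1 component (was 1) (its neighbors 1, 5, 7, 8 remain connected to each other), so 4 is not a cut vertex.

No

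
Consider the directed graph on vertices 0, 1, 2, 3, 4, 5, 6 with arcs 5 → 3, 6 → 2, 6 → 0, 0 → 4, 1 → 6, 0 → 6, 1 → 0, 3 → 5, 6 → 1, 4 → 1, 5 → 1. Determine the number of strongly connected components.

{0, 1, 4, 6} are all mutually reachable — one SCC of size 4.
{3, 5} are all mutually reachable — one SCC of size 2.
{2} is an SCC by itself.
That gives 3 strongly connected components.

3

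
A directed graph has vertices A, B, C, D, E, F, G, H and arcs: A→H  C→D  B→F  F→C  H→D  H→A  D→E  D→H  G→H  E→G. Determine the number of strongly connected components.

{A, D, E, G, H} are all mutually reachable — one SCC of size 5.
{C} is an SCC by itself.
{F} is an SCC by itself.
{B} is an SCC by itself.
That gives 4 strongly connected components.

4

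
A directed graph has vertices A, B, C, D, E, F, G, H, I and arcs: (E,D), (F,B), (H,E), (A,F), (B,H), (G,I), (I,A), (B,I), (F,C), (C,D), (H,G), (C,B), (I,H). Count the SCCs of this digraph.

{A, B, C, F, G, H, I} are all mutually reachable — one SCC of size 7.
{E} is an SCC by itself.
{D} is an SCC by itself.
That gives 3 strongly connected components.

3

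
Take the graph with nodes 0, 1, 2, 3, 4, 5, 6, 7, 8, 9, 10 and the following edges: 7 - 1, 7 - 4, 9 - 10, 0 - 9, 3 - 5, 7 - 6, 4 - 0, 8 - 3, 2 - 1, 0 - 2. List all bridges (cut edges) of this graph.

The edges on the cycle 7-4-0-2-1-7 are not bridges since each lies on that cycle.
But removing 6 - 7 disconnects 6 from 7; removing 3 - 5 disconnects 3 from 5; removing 0 - 9 disconnects 0 from 9; removing 8 - 3 disconnects 8 from 3 — these are bridges.
In total 5 edges are bridges.

0-9, 10-9, 3-5, 3-8, 6-7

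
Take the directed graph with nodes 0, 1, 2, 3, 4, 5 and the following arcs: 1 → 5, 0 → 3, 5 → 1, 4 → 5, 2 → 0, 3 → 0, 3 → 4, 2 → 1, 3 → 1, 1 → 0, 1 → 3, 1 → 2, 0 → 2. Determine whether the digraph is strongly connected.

Yes

From 5 we can reach every vertex (0, 1, 2, 3, 4, 5), and every vertex can reach 5 (0, 1, 2, 3, 4, 5). So the whole graph is one strongly connected component.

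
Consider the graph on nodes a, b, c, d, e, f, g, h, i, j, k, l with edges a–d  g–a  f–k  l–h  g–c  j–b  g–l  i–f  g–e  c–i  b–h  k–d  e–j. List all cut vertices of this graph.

g

Removing g increases the component count from 1 to 2, so g is a cut vertex.
By contrast removing f leaves 1 component; it is not a cut vertex. No other vertex is a cut vertex either.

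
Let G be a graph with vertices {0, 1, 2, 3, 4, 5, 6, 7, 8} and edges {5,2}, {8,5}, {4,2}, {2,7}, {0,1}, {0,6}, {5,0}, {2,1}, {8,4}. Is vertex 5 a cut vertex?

No

Deleting 5 leaves 2 components (was 2), so 5 is not a cut vertex.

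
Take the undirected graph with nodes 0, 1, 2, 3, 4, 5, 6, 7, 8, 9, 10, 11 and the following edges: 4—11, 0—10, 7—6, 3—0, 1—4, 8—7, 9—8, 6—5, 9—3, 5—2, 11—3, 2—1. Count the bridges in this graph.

The edges on the cycle 9-8-7-6-5-2-1-4-11-3-9 are not bridges since each lies on that cycle.
But removing 0—10 disconnects 0 from 10; removing 3—0 disconnects 3 from 0 — these are bridges.
That makes 2 bridges.

2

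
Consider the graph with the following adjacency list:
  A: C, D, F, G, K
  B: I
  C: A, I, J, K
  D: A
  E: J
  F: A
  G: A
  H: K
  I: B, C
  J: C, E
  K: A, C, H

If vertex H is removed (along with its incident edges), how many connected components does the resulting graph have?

1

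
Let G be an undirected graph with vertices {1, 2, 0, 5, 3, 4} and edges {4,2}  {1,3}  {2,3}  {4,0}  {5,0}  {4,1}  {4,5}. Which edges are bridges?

none

The edges on the cycle 4-5-0-4 are not bridges since each lies on that cycle.
Every edge lies on some cycle, so there are no bridges.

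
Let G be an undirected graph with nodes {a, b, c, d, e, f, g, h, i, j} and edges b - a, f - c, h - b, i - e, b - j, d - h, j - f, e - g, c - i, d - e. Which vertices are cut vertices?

b, e

Removing b increases the component count from 1 to 2, so b is a cut vertex.
Removing e increases the component count from 1 to 2, so e is a cut vertex.
By contrast removing h leaves 1 component; it is not a cut vertex. No other vertex is a cut vertex either.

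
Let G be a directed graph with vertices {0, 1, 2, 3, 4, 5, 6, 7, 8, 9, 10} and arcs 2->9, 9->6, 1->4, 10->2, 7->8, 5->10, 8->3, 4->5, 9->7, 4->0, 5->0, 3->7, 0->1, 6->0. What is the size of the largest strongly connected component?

8

{0, 1, 2, 4, 5, 6, 9, 10} are all mutually reachable — one SCC of size 8.
{3, 7, 8} are all mutually reachable — one SCC of size 3.
The largest has 8 vertices.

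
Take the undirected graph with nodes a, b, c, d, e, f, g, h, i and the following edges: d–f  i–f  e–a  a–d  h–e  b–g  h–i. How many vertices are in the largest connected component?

c is isolated — a component by itself.
Starting from b we can reach b, g. That is one component of size 2.
Starting from a we can reach a, d, e, f, h, i. That is one component of size 6.
The largest has 6 vertices.

6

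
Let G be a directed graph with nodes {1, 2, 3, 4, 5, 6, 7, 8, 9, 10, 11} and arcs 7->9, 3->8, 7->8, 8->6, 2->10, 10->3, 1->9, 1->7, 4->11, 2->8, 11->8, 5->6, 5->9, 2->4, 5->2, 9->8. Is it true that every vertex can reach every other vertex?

There is no directed path from 6 to 2, so the graph is not strongly connected.

No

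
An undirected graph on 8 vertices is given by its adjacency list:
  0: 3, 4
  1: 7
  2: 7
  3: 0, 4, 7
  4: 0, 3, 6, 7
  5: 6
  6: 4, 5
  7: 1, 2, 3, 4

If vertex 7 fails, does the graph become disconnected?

Yes

Deleting 7 raises the number of components from 1 to 3, so 7 is a cut vertex.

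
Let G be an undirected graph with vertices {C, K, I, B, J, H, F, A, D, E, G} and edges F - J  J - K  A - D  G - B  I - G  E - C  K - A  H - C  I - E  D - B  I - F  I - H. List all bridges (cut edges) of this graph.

none

The edges on the cycle I-F-J-K-A-D-B-G-I are not bridges since each lies on that cycle.
Every edge lies on some cycle, so there are no bridges.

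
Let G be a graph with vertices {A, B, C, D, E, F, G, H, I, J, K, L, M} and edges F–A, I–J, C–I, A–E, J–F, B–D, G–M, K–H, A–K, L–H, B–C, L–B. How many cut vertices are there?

Removing A increases the component count from 2 to 3, so A is a cut vertex.
Removing B increases the component count from 2 to 3, so B is a cut vertex.
By contrast removing K leaves 2 components; it is not a cut vertex. No other vertex is a cut vertex either.

2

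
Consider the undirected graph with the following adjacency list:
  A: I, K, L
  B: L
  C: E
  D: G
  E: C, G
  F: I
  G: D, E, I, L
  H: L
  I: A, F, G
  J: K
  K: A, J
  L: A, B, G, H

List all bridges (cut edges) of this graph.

The edges on the cycle G-I-A-L-G are not bridges since each lies on that cycle.
But removing J-K disconnects J from K; removing B-L disconnects B from L; removing C-E disconnects C from E; removing L-H disconnects L from H — these are bridges.
In total 8 edges are bridges.

A-K, B-L, C-E, D-G, E-G, F-I, H-L, J-K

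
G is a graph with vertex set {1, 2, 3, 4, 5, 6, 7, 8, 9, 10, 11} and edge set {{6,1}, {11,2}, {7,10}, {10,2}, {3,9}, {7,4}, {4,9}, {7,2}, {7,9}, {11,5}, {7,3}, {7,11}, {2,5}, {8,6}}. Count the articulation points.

2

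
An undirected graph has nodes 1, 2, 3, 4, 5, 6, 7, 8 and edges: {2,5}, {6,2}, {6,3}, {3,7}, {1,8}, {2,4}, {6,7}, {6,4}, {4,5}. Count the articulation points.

Removing 6 increases the component count from 2 to 3, so 6 is a cut vertex.
By contrast removing 2 leaves 2 components; it is not a cut vertex. No other vertex is a cut vertex either.

1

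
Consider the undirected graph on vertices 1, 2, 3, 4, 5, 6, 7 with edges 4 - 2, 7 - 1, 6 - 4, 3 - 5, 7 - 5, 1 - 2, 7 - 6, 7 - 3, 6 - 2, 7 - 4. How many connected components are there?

1

Starting from 1 we can reach 1, 2, 3, 4, 5, 6, 7. That is one component of size 7.
Total: 1 component.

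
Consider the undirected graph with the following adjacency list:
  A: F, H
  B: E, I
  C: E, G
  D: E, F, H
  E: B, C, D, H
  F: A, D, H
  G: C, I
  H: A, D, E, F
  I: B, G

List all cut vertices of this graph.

E

Removing E increases the component count from 1 to 2, so E is a cut vertex.
By contrast removing I leaves 1 component; it is not a cut vertex. No other vertex is a cut vertex either.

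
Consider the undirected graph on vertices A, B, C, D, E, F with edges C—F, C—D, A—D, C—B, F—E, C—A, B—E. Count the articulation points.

1

Removing C increases the component count from 1 to 2, so C is a cut vertex.
By contrast removing A leaves 1 component; it is not a cut vertex. No other vertex is a cut vertex either.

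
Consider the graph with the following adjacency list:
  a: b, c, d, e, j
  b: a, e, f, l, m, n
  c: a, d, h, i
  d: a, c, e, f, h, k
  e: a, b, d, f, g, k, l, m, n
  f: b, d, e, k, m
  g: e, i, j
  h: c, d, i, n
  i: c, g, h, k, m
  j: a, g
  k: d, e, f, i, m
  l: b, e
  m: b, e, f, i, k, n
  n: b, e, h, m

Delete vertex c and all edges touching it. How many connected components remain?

1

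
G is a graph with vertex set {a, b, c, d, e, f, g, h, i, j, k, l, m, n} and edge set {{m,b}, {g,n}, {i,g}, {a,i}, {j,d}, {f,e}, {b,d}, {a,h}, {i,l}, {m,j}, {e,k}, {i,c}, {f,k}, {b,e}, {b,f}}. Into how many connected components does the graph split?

Starting from a we can reach a, c, g, h, i, l, n. That is one component of size 7.
Starting from b we can reach b, d, e, f, j, k, m. That is one component of size 7.
Total: 2 components.

2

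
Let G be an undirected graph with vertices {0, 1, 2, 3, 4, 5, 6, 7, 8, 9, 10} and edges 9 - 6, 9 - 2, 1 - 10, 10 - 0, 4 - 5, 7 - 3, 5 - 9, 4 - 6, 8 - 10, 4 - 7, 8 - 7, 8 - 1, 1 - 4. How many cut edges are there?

3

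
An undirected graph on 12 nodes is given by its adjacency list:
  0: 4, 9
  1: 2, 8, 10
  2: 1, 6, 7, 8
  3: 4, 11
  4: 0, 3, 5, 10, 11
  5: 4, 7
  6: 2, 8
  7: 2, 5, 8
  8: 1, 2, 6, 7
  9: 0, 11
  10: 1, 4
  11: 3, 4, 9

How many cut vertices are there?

Removing 4 increases the component count from 1 to 2, so 4 is a cut vertex.
By contrast removing 6 leaves 1 component; it is not a cut vertex. No other vertex is a cut vertex either.

1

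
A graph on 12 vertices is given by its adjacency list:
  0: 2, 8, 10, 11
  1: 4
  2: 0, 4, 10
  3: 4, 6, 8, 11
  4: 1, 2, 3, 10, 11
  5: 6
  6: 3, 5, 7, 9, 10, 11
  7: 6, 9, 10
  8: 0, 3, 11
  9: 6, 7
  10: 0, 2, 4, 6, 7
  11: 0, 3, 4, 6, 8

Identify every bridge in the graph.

1-4, 5-6

The edges on the cycle 6-3-8-0-11-6 are not bridges since each lies on that cycle.
But removing 4-1 disconnects 4 from 1; removing 5-6 disconnects 5 from 6 — these are bridges.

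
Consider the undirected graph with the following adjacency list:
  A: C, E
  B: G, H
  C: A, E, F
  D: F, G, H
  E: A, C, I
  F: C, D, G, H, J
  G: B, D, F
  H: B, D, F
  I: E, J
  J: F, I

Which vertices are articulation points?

Removing F increases the component count from 1 to 2, so F is a cut vertex.
By contrast removing B leaves 1 component; it is not a cut vertex. No other vertex is a cut vertex either.

F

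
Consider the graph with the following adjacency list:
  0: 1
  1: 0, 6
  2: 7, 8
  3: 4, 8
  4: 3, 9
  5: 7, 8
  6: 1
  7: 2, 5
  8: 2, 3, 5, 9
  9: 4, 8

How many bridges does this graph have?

The edges on the cycle 8-9-4-3-8 are not bridges since each lies on that cycle.
But removing 1-0 disconnects 1 from 0; removing 1-6 disconnects 1 from 6 — these are bridges.
That makes 2 bridges.

2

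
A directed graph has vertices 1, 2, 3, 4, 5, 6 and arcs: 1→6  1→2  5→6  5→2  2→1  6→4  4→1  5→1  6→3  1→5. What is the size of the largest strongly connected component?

{1, 2, 4, 5, 6} are all mutually reachable — one SCC of size 5.
{3} is an SCC by itself.
The largest has 5 vertices.

5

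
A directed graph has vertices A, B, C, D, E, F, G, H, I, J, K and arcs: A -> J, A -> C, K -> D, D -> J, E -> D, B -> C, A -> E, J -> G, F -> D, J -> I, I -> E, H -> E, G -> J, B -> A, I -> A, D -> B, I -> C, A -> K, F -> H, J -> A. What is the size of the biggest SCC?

{A, B, D, E, G, I, J, K} are all mutually reachable — one SCC of size 8.
{F} is an SCC by itself.
{C} is an SCC by itself.
{H} is an SCC by itself.
The largest has 8 vertices.

8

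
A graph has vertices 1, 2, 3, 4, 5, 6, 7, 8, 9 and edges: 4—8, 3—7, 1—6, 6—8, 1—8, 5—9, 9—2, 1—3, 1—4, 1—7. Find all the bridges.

2-9, 5-9

The edges on the cycle 1-3-7-1 are not bridges since each lies on that cycle.
But removing 5—9 disconnects 5 from 9; removing 2—9 disconnects 2 from 9 — these are bridges.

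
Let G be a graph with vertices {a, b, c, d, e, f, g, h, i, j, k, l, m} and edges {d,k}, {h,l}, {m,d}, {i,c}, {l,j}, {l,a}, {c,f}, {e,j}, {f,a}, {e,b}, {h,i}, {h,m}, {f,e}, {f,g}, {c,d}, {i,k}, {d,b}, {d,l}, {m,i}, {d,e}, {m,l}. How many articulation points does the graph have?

Removing f increases the component count from 1 to 2, so f is a cut vertex.
By contrast removing e leaves 1 component; it is not a cut vertex. No other vertex is a cut vertex either.

1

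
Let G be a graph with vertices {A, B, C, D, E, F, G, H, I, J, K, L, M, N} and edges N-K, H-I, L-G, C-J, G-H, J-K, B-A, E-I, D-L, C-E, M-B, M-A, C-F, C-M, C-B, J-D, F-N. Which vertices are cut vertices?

Removing C increases the component count from 1 to 2, so C is a cut vertex.
By contrast removing D leaves 1 component; it is not a cut vertex. No other vertex is a cut vertex either.

C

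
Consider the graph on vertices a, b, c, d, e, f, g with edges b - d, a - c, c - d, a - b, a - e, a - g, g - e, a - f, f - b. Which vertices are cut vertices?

Removing a increases the component count from 1 to 2, so a is a cut vertex.
By contrast removing d leaves 1 component; it is not a cut vertex. No other vertex is a cut vertex either.

a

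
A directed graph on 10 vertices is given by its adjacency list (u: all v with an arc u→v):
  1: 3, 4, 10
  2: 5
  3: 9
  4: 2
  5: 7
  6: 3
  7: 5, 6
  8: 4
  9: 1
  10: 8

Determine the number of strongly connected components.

1

{1, 2, 3, 4, 5, 6, 7, 8, 9, 10} are all mutually reachable — one SCC of size 10.
That gives 1 strongly connected component.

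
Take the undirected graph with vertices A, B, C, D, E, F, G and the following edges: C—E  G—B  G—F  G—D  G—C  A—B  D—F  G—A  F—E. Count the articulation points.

Removing G increases the component count from 1 to 2, so G is a cut vertex.
By contrast removing C leaves 1 component; it is not a cut vertex. No other vertex is a cut vertex either.

1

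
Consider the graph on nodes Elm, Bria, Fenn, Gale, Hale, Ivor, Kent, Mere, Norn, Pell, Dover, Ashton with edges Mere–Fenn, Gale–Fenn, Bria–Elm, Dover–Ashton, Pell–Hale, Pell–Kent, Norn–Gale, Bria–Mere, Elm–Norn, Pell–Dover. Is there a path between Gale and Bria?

Yes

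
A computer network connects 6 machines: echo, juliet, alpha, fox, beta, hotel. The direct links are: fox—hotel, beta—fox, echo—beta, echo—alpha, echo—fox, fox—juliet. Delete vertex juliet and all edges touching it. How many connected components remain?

With juliet gone, the remaining components are: {fox, beta, echo, alpha, hotel}.
That is 1 component.

1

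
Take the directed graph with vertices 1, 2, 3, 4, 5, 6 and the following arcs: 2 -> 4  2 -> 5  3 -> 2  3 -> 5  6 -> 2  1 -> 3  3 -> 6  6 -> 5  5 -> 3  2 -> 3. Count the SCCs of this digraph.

3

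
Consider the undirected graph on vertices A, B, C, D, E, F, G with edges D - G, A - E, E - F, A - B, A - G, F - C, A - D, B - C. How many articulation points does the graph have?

Removing A increases the component count from 1 to 2, so A is a cut vertex.
By contrast removing G leaves 1 component; it is not a cut vertex. No other vertex is a cut vertex either.

1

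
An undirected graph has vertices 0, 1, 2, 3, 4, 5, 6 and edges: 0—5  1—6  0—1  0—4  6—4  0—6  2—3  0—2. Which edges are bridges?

The edges on the cycle 0-1-6-4-0 are not bridges since each lies on that cycle.
But removing 0—5 disconnects 0 from 5; removing 2—0 disconnects 2 from 0; removing 2—3 disconnects 2 from 3 — these are bridges.

0-2, 0-5, 2-3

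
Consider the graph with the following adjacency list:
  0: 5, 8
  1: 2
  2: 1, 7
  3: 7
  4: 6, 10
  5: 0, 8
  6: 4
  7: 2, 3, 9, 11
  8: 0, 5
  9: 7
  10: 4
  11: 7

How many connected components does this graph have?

Starting from 4 we can reach 4, 6, 10. That is one component of size 3.
Starting from 0 we can reach 0, 5, 8. That is one component of size 3.
Starting from 1 we can reach 1, 2, 3, 7, 9, 11. That is one component of size 6.
Total: 3 components.

3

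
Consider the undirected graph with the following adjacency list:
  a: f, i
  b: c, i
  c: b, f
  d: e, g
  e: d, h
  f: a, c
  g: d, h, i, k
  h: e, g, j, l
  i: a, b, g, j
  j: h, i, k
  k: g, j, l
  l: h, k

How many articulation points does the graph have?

Removing i increases the component count from 1 to 2, so i is a cut vertex.
By contrast removing e leaves 1 component; it is not a cut vertex. No other vertex is a cut vertex either.

1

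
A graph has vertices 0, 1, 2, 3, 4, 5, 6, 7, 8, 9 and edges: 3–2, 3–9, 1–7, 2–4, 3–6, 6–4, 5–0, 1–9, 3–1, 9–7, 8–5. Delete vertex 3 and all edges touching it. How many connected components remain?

3

With 3 gone, the remaining components are: {0, 5, 8}; {1, 7, 9}; {2, 4, 6}.
That is 3 components.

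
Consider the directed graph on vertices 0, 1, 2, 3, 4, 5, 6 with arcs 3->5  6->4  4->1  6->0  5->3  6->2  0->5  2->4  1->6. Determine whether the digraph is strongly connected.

No

There is no directed path from 3 to 1, so the graph is not strongly connected.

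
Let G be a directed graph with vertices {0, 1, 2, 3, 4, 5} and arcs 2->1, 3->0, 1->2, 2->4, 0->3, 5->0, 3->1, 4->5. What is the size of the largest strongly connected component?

6

{0, 1, 2, 3, 4, 5} are all mutually reachable — one SCC of size 6.
The largest has 6 vertices.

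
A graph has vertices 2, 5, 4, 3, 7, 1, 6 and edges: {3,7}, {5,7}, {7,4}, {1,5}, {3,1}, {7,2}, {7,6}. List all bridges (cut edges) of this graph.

The edges on the cycle 3-1-5-7-3 are not bridges since each lies on that cycle.
But removing 7—2 disconnects 7 from 2; removing 7—6 disconnects 7 from 6; removing 7—4 disconnects 7 from 4 — these are bridges.

2-7, 4-7, 6-7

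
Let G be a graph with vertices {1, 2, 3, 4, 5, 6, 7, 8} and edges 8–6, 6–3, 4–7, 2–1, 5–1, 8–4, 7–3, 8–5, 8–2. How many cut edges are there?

0

The edges on the cycle 8-4-7-3-6-8 are not bridges since each lies on that cycle.
Every edge lies on some cycle, so there are no bridges.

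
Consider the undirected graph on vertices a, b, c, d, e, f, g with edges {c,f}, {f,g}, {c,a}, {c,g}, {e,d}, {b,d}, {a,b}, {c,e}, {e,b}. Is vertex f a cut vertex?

No

Deleting f leaves 1 component (was 1) (its neighbors c, g remain connected to each other), so f is not a cut vertex.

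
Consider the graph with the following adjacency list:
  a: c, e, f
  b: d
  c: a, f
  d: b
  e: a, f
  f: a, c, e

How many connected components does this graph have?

Starting from b we can reach b, d. That is one component of size 2.
Starting from a we can reach a, c, e, f. That is one component of size 4.
Total: 2 components.

2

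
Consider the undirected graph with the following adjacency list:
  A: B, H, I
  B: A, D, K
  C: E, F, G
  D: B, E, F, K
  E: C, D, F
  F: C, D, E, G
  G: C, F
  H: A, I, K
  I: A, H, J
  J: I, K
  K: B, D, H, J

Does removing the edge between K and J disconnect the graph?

No

After removing K-J, the path K-H-I-J still connects them, so the edge is not a bridge.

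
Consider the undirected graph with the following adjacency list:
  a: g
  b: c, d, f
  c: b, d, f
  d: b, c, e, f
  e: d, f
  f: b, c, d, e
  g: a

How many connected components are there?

2

Starting from a we can reach a, g. That is one component of size 2.
Starting from b we can reach b, c, d, e, f. That is one component of size 5.
Total: 2 components.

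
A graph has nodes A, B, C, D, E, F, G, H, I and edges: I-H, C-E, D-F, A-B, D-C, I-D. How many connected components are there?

3

G is isolated — a component by itself.
Starting from A we can reach A, B. That is one component of size 2.
Starting from C we can reach C, D, E, F, H, I. That is one component of size 6.
Total: 3 components.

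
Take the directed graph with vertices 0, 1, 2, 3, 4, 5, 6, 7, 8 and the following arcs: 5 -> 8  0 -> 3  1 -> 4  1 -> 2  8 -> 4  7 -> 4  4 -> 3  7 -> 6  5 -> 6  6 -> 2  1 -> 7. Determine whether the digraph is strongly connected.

No

There is no directed path from 1 to 5, so the graph is not strongly connected.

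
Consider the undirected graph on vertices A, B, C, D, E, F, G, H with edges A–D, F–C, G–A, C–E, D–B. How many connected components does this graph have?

3

H is isolated — a component by itself.
Starting from C we can reach C, E, F. That is one component of size 3.
Starting from A we can reach A, B, D, G. That is one component of size 4.
Total: 3 components.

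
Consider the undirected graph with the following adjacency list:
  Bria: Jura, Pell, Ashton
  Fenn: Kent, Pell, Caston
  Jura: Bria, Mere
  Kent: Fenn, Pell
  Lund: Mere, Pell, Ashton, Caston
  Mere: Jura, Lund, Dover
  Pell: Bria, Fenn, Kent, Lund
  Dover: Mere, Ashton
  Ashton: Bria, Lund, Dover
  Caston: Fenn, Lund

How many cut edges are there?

The edges on the cycle Pell-Fenn-Kent-Pell are not bridges since each lies on that cycle.
Every edge lies on some cycle, so there are no bridges.

0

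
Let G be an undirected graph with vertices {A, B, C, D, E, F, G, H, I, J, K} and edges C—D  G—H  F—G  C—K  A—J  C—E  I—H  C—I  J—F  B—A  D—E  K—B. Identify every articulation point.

C

Removing C increases the component count from 1 to 2, so C is a cut vertex.
By contrast removing E leaves 1 component; it is not a cut vertex. No other vertex is a cut vertex either.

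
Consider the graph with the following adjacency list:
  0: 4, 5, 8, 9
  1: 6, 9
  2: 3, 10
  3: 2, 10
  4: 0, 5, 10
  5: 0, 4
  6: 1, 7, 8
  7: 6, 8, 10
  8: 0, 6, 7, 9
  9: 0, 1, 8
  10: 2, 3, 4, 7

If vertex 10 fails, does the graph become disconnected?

Deleting 10 raises the number of components from 1 to 2, so 10 is a cut vertex.

Yes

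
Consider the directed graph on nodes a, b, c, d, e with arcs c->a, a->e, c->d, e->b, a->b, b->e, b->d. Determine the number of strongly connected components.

4

{b, e} are all mutually reachable — one SCC of size 2.
{c} is an SCC by itself.
{a} is an SCC by itself.
{d} is an SCC by itself.
That gives 4 strongly connected components.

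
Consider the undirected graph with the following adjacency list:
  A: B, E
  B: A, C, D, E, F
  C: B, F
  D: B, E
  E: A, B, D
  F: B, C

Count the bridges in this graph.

The edges on the cycle B-F-C-B are not bridges since each lies on that cycle.
Every edge lies on some cycle, so there are no bridges.

0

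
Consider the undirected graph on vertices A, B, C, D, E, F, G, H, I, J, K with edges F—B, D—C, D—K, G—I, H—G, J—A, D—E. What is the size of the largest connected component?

Starting from A we can reach A, J. That is one component of size 2.
Starting from B we can reach B, F. That is one component of size 2.
Starting from G we can reach G, H, I. That is one component of size 3.
Starting from C we can reach C, D, E, K. That is one component of size 4.
The largest has 4 vertices.

4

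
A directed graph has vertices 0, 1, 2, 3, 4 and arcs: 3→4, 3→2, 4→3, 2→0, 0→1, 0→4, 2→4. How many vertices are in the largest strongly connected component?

4

{0, 2, 3, 4} are all mutually reachable — one SCC of size 4.
{1} is an SCC by itself.
The largest has 4 vertices.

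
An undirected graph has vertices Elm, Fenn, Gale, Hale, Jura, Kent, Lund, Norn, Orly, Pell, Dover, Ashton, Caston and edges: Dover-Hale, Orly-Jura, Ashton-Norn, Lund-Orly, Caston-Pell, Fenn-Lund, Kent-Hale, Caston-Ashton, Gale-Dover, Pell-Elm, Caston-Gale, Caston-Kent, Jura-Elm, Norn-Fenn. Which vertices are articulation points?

Removing Caston increases the component count from 1 to 2, so Caston is a cut vertex.
By contrast removing Orly leaves 1 component; it is not a cut vertex. No other vertex is a cut vertex either.

Caston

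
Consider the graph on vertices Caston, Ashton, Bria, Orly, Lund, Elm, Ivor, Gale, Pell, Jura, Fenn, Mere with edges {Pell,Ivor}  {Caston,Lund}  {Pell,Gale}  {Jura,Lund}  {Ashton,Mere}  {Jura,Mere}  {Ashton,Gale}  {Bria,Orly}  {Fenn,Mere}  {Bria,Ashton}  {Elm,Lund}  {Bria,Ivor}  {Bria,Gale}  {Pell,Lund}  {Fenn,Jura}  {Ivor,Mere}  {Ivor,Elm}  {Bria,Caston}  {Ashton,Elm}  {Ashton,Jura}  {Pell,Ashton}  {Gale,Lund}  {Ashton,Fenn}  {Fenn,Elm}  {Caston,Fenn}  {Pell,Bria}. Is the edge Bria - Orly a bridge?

Removing Bria - Orly leaves no path between Bria and Orly: the component count goes from 1 to 2. So it is a bridge.

Yes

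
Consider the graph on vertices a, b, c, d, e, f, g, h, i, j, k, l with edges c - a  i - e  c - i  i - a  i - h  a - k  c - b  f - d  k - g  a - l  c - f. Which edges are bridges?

The edges on the cycle c-i-a-c are not bridges since each lies on that cycle.
But removing g - k disconnects g from k; removing a - k disconnects a from k; removing a - l disconnects a from l; removing c - f disconnects c from f — these are bridges.
In total 8 edges are bridges.

a-k, a-l, b-c, c-f, d-f, e-i, g-k, h-i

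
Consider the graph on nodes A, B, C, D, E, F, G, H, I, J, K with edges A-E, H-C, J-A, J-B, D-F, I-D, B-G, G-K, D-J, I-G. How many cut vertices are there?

4

Removing A increases the component count from 2 to 3, so A is a cut vertex.
Removing D increases the component count from 2 to 3, so D is a cut vertex.
Removing G increases the component count from 2 to 3, so G is a cut vertex.
Likewise J is a cut vertex.
By contrast removing F leaves 2 components; it is not a cut vertex. No other vertex is a cut vertex either.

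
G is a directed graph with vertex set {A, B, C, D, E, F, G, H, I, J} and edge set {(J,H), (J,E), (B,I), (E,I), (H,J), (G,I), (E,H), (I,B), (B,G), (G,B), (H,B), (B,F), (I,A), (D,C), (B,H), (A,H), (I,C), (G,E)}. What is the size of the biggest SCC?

7

{A, B, E, G, H, I, J} are all mutually reachable — one SCC of size 7.
{C} is an SCC by itself.
{D} is an SCC by itself.
{F} is an SCC by itself.
The largest has 7 vertices.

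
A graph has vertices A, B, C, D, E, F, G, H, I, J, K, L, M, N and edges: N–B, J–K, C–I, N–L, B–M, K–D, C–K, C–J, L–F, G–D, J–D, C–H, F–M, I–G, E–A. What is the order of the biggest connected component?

7

Starting from A we can reach A, E. That is one component of size 2.
Starting from B we can reach B, F, L, M, N. That is one component of size 5.
Starting from C we can reach C, D, G, H, I, J, K. That is one component of size 7.
The largest has 7 vertices.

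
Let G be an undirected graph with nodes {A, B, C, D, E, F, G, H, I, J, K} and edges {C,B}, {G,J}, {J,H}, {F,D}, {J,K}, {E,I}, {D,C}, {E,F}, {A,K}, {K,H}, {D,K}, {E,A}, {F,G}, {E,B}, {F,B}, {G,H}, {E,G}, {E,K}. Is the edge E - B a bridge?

After removing E - B, the path E-F-B still connects them, so the edge is not a bridge.

No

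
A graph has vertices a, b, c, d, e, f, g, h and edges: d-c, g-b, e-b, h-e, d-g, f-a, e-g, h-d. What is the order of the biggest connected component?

6

Starting from a we can reach a, f. That is one component of size 2.
Starting from b we can reach b, c, d, e, g, h. That is one component of size 6.
The largest has 6 vertices.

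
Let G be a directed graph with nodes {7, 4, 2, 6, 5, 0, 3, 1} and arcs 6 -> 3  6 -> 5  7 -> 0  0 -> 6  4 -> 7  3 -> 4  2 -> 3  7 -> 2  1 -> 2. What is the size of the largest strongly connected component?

{0, 2, 3, 4, 6, 7} are all mutually reachable — one SCC of size 6.
{1} is an SCC by itself.
{5} is an SCC by itself.
The largest has 6 vertices.

6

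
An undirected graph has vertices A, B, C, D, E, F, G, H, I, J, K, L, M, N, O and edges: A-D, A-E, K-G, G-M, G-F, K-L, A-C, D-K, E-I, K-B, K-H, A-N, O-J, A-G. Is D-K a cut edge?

No

After removing D-K, the path D-A-G-K still connects them, so the edge is not a bridge.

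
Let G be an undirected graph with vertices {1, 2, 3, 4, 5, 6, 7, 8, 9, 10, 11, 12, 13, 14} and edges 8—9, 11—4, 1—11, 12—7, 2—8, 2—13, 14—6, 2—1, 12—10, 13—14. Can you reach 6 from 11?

From 11 we can reach 1, 2, 4, 6, 8, 9, 11, 13, 14, which includes 6.

Yes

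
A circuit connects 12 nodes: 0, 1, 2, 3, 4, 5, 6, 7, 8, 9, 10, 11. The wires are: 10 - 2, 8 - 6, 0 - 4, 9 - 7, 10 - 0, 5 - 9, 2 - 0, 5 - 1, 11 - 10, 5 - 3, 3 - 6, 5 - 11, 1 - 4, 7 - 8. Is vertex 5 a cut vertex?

Deleting 5 raises the number of components from 1 to 2, so 5 is a cut vertex.

Yes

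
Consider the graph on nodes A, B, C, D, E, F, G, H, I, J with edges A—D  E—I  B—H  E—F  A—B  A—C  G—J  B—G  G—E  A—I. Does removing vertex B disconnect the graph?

Yes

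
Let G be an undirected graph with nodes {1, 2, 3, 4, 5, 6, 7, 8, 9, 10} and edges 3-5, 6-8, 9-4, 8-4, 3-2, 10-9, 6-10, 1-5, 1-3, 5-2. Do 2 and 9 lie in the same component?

The component containing 2 is {1, 2, 3, 5}, and 9 is not in it.

No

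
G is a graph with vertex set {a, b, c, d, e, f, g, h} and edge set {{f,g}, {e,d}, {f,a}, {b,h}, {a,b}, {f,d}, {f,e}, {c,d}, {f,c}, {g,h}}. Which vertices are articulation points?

Removing f increases the component count from 1 to 2, so f is a cut vertex.
By contrast removing h leaves 1 component; it is not a cut vertex. No other vertex is a cut vertex either.

f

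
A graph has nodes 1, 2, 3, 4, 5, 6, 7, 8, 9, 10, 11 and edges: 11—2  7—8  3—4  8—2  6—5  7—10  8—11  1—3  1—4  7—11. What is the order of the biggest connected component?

5

9 is isolated — a component by itself.
Starting from 5 we can reach 5, 6. That is one component of size 2.
Starting from 1 we can reach 1, 3, 4. That is one component of size 3.
Starting from 2 we can reach 2, 7, 8, 10, 11. That is one component of size 5.
The largest has 5 vertices.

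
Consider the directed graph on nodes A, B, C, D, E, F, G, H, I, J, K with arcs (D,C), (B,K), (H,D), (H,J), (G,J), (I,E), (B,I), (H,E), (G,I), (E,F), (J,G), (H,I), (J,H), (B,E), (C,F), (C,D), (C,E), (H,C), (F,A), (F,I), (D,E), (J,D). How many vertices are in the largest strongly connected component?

{G, H, J} are all mutually reachable — one SCC of size 3.
{E, F, I} are all mutually reachable — one SCC of size 3.
{C, D} are all mutually reachable — one SCC of size 2.
{K} is an SCC by itself.
{A} is an SCC by itself.
(and 1 more singleton SCC)
The largest has 3 vertices.

3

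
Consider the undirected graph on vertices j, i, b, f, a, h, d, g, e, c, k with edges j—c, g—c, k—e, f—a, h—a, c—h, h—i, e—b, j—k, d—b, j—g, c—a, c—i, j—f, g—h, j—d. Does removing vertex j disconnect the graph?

Yes

Deleting j raises the number of components from 1 to 2, so j is a cut vertex.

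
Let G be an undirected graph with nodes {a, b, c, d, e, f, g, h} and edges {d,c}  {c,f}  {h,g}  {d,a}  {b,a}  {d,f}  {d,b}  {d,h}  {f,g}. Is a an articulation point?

No

Deleting a leaves 2 components (was 2), so a is not a cut vertex.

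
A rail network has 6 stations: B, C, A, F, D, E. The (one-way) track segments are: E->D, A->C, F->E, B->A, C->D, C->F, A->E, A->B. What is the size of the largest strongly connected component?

2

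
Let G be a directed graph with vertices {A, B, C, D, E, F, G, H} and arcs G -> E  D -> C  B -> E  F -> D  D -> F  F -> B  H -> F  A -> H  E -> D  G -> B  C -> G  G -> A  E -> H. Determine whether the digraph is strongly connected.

From H we can reach every vertex (A, B, C, D, E, F, G, H), and every vertex can reach H (A, B, C, D, E, F, G, H). So the whole graph is one strongly connected component.

Yes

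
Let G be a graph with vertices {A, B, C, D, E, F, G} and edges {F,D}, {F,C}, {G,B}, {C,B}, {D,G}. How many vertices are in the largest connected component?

5

E is isolated — a component by itself.
A is isolated — a component by itself.
Starting from B we can reach B, C, D, F, G. That is one component of size 5.
The largest has 5 vertices.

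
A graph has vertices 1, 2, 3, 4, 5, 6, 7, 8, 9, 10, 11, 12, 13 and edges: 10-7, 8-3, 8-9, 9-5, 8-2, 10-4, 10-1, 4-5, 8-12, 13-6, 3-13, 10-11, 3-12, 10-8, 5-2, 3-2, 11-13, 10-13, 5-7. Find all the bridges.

The edges on the cycle 10-8-3-13-11-10 are not bridges since each lies on that cycle.
But removing 13-6 disconnects 13 from 6; removing 10-1 disconnects 10 from 1 — these are bridges.

1-10, 13-6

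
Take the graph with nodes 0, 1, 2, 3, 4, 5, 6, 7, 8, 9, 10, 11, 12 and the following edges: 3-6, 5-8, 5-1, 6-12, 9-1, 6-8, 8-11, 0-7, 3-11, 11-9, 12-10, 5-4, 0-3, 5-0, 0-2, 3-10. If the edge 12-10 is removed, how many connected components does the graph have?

1

12 and 10 are still connected via 12-6-3-10, so the component count stays at 1.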